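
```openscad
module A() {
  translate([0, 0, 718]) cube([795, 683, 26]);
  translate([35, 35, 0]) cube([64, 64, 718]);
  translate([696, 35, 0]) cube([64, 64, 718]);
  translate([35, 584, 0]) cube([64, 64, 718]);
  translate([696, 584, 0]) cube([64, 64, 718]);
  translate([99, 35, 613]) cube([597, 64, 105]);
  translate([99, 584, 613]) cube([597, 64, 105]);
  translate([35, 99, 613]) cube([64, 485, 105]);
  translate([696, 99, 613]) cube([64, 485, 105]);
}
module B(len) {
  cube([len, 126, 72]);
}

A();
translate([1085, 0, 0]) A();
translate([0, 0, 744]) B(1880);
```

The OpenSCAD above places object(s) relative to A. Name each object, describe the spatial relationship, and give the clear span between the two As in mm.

Second table starts at x = 1085; first ends at x = 795; clear span = 1085 − 795 = 290 mm.

A is a table. B is a beam. A beam spans the tops of two tables. The clear span between the two tables is 290 mm.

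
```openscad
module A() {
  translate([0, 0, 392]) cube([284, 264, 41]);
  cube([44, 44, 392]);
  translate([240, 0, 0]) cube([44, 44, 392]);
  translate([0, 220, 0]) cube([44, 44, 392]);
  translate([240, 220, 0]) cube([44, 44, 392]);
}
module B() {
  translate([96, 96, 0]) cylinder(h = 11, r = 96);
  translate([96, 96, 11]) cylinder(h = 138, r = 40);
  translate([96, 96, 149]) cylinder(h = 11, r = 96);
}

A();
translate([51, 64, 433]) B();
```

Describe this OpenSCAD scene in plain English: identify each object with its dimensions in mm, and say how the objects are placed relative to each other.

A is a simple wooden stool: a rectangular seat 284 mm (x) by 264 mm (y), 41 mm thick, top face at z = 433 mm, on four square legs, each 44×44 mm in cross-section. The legs rest on z = 0, each flush with a corner of the seat.

B is a spool: two coaxial disc flanges of radius 96 mm and thickness 11 mm, joined by a core cylinder of radius 40 mm and height 138 mm. The lower flange rests on z = 0 and the three cylinders share a vertical axis.

The spool is on top of the stool.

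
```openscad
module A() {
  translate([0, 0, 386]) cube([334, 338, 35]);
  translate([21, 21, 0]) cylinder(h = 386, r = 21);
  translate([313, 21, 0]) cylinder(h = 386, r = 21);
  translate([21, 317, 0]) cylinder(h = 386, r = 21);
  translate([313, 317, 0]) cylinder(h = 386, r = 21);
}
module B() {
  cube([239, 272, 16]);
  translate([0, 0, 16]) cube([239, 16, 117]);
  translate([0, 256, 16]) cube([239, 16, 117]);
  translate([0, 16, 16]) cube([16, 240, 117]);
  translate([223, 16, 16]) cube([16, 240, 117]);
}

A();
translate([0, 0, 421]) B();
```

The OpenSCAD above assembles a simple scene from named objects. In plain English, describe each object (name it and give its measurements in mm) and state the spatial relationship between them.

A is a four-legged stool. The seat is 334×338 mm, 35 mm thick, top at z = 421 mm. It stands on four round legs, each 42 mm in diameter, from z = 0 to the seat underside, each leg's axis is inset half a diameter from the nearest pair of seat edges (so the leg's bounding box is flush with the corner).

B is an open-topped rectangular box: outside dimensions 239×272×133 mm, with a uniform wall and base thickness of 16 mm. The base is a full 239×272 slab on the floor; four walls sit on top of the base. The front and back walls (the −y and +y sides) span the full width; the two side walls fit between them.

The open box is on top of the stool.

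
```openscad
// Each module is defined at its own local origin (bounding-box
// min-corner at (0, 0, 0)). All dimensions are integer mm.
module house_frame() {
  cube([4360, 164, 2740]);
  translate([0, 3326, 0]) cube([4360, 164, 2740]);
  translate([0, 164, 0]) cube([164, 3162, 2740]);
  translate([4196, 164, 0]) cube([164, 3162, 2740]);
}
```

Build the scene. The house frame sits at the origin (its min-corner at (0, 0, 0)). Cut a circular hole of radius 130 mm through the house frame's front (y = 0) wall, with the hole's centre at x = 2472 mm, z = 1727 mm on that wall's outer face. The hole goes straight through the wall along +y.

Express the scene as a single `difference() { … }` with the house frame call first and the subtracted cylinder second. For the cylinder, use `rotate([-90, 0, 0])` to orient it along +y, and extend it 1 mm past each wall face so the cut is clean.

difference() {
  house_frame();
  translate([2472, -1, 1727]) rotate([-90, 0, 0]) cylinder(h = 166, r = 130);
}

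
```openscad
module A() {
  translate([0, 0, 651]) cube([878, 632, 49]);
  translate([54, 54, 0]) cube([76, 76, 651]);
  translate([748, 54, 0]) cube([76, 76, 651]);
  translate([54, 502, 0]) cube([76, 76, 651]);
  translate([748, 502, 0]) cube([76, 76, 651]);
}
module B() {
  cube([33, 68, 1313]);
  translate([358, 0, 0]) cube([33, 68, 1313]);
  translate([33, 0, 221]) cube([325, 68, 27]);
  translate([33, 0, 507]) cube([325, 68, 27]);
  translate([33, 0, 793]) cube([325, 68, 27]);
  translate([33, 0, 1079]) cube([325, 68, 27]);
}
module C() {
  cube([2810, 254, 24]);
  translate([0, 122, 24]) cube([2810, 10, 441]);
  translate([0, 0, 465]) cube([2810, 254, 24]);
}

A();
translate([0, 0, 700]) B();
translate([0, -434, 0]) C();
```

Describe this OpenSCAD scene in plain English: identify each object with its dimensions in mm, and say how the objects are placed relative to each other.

A is a table: top 878 mm (x) × 632 mm (y), 49 mm thick, upper face at z = 700 mm, on four 76×76 mm square legs, each inset 54 mm from the nearest pair of top edges, running from z = 0 to the bottom of the top.

B is a wooden ladder with two side rails of 33×68 mm section and 1313 mm height, set 391 mm apart overall. Between them run 4 rectangular rungs (68 mm deep, 27 mm thick), front faces flush with the rails' −y face. The bottom of the first rung is 221 mm above the floor and each subsequent rung is 286 mm higher than the one below.

C is an I-beam lying along x, 2810 mm long. Overall section height 489 mm. Two flanges 254 mm wide (y) and 24 mm thick, one on the floor and one at the top; a web 10 mm thick runs between them, centred on the flange width.

The ladder is on top of the table. The I-beam is on the floor beside the table on its −y side.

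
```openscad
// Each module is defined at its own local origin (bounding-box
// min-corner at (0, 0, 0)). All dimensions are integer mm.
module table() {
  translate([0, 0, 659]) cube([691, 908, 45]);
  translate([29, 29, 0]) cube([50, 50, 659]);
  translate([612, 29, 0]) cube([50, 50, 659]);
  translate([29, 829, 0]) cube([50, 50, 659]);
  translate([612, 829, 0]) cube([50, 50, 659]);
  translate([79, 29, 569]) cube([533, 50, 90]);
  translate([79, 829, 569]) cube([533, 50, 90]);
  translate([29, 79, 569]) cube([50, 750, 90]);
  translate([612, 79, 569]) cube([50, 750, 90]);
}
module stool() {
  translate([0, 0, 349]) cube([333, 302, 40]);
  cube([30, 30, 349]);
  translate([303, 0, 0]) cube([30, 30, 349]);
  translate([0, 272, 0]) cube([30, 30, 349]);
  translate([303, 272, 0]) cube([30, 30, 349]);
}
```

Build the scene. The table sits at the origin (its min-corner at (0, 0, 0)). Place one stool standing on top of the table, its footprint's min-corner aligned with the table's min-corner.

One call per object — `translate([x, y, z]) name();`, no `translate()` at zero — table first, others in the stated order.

table();
translate([0, 0, 704]) stool();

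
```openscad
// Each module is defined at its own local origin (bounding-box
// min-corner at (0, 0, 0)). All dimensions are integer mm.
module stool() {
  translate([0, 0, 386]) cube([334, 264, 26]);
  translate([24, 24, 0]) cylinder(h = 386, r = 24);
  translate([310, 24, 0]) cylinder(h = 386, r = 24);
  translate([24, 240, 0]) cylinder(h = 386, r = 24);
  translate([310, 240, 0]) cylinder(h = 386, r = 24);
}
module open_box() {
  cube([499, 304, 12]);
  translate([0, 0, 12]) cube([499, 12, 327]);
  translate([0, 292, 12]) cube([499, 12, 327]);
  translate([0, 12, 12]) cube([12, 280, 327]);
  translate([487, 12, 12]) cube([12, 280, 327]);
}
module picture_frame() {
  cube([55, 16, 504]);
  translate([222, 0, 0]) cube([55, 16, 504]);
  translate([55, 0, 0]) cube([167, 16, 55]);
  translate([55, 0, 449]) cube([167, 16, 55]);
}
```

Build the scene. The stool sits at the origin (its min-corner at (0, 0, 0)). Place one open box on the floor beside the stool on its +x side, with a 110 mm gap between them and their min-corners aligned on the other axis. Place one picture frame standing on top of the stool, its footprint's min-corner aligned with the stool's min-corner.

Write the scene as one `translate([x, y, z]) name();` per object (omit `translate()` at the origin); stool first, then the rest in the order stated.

stool();
translate([444, 0, 0]) open_box();
translate([0, 0, 412]) picture_frame();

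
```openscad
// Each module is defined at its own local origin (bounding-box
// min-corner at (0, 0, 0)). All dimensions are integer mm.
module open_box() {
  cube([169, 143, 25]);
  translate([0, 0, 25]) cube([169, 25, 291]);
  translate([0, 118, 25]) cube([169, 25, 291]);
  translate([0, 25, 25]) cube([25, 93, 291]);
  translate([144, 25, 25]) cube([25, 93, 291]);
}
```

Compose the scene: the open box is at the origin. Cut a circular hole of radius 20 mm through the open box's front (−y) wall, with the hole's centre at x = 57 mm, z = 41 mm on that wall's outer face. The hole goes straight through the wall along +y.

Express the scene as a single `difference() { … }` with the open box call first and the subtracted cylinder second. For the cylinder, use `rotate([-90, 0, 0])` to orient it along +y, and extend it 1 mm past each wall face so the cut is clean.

difference() {
  open_box();
  translate([57, -1, 41]) rotate([-90, 0, 0]) cylinder(h = 27, r = 20);
}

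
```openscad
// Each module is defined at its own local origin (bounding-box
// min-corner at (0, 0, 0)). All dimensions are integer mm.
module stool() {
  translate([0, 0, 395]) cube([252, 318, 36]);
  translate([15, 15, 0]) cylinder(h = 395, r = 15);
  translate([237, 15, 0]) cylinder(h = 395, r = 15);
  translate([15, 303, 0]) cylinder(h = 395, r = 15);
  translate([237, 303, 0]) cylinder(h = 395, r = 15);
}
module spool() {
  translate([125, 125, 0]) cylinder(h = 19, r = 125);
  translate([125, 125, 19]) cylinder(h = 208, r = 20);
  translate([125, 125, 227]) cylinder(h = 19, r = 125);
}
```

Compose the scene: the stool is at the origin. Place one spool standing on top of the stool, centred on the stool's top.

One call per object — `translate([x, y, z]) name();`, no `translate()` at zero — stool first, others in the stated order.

stool();
translate([1, 34, 431]) spool();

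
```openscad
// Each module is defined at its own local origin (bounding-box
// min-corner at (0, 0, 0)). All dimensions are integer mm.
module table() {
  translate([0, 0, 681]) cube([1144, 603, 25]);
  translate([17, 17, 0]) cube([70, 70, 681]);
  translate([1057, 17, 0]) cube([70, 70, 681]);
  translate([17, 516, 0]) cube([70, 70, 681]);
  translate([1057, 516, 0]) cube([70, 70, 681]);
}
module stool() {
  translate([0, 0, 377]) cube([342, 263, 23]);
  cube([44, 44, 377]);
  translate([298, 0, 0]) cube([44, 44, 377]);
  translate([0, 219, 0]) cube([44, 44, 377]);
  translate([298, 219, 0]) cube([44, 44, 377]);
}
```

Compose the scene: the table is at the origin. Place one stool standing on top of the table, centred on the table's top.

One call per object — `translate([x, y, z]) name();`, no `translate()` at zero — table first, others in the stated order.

table();
translate([401, 170, 706]) stool();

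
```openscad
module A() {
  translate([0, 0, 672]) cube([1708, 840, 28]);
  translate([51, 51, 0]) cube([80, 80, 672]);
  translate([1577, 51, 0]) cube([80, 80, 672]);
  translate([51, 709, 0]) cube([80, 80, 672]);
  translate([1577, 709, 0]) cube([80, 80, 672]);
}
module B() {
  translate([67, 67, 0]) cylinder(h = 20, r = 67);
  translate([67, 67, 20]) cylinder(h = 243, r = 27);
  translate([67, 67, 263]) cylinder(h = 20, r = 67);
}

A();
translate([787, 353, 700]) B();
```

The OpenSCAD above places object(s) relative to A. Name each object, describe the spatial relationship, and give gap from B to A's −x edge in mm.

A is a table. B is a spool. The spool is on top of the table, centred. The gap from the spool to the table's −x edge is 787 mm.

The spool's min-x is at 787; the table's min-x is 0; gap = 787 mm.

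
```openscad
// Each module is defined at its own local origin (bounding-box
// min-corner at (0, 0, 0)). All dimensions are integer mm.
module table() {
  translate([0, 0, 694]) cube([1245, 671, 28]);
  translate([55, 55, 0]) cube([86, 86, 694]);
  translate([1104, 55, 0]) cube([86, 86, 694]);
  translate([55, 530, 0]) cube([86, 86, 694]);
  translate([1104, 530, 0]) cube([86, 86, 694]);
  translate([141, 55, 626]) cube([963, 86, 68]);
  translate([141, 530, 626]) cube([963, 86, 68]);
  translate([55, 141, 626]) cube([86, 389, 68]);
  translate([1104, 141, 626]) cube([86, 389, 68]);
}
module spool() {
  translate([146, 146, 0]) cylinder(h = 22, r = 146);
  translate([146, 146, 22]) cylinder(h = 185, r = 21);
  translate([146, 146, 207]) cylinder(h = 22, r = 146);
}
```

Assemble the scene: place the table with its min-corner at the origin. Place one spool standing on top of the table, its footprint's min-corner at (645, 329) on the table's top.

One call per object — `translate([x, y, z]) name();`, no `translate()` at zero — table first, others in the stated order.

table();
translate([645, 329, 722]) spool();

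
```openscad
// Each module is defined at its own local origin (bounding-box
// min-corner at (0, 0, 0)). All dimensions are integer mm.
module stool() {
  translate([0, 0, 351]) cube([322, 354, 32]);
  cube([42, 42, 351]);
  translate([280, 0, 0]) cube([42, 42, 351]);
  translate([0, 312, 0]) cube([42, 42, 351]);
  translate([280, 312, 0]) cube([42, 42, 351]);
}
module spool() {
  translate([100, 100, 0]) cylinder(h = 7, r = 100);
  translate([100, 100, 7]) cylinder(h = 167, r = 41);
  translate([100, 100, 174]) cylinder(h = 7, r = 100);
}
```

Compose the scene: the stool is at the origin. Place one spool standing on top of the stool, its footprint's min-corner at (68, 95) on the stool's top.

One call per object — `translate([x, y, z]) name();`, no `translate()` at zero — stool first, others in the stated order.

stool();
translate([68, 95, 383]) spool();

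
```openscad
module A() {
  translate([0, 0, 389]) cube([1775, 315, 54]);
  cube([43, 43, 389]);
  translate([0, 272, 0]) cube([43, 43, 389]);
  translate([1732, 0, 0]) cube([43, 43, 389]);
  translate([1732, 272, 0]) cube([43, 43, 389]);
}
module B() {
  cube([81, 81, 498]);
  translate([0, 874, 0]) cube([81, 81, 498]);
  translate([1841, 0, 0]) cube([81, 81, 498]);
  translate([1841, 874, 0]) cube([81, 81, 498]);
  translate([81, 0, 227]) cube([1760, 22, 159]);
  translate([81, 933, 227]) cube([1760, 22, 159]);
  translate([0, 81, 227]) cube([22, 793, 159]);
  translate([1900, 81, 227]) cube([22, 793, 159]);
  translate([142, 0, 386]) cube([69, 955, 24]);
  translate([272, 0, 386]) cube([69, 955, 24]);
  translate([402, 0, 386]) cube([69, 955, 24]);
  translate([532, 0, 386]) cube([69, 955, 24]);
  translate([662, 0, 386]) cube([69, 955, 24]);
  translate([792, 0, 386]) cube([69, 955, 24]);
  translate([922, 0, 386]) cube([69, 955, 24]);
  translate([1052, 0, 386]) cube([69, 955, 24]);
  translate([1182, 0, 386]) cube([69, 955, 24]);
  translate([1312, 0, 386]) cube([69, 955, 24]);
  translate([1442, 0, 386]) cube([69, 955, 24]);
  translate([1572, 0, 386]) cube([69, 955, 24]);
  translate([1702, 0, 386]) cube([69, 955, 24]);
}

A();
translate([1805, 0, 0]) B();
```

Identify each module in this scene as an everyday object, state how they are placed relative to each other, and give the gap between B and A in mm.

A is a bench. B is a bed frame. The bed frame is on the floor beside the bench on its +x side. The gap between the bed frame and the bench is 30 mm.

The bed frame's nearest face is 30 mm from the bench's +x face.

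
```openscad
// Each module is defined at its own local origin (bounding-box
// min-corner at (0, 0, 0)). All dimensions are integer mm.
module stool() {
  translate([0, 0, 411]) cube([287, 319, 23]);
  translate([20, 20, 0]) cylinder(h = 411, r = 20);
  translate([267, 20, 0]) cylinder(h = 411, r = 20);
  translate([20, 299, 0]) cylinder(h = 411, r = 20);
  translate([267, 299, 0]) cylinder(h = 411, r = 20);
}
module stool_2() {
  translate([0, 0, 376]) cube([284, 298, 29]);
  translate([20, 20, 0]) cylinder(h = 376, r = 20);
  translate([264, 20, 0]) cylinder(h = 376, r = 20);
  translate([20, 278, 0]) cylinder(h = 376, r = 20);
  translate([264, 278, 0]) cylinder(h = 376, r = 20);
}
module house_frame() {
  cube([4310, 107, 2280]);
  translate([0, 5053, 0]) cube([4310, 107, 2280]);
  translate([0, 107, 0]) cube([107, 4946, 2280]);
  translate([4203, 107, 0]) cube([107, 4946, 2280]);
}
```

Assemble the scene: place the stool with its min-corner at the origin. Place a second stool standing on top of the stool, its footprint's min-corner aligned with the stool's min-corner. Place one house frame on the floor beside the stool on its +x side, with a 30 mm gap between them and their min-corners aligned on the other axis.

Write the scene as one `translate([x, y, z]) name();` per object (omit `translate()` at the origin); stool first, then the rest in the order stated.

stool();
translate([0, 0, 434]) stool_2();
translate([317, 0, 0]) house_frame();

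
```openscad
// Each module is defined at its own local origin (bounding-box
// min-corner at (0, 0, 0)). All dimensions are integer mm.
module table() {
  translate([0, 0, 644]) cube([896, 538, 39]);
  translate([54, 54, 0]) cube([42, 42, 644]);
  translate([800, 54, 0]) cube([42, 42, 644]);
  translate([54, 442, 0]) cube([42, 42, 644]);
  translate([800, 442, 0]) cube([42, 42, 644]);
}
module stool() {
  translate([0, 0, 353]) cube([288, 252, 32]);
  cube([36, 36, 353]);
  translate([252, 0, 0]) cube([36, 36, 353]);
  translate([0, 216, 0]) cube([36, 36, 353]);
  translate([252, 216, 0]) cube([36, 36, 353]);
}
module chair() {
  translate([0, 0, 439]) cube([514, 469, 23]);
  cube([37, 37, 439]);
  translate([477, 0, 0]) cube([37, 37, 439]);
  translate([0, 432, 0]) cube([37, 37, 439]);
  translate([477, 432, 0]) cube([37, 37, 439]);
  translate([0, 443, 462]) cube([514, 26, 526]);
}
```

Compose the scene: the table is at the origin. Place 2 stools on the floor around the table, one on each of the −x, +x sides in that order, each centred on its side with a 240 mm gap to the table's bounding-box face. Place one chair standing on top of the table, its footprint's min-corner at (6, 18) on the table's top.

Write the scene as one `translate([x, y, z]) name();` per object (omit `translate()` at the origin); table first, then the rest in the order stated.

table();
translate([-528, 143, 0]) stool();
translate([1136, 143, 0]) stool();
translate([6, 18, 683]) chair();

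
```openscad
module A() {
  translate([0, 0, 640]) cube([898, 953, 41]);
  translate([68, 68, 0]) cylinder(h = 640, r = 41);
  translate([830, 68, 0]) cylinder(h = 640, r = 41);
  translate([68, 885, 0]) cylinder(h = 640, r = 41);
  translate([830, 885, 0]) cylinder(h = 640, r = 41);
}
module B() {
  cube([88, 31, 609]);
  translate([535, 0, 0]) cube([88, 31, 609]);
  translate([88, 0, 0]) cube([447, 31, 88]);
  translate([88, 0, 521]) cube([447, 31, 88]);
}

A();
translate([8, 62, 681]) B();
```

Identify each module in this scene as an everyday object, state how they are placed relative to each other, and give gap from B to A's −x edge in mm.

A is a table. B is a picture frame. The picture frame is on top of the table. The gap from the picture frame to the table's −x edge is 8 mm.

The picture frame's min-x is at 8; the table's min-x is 0; gap = 8 mm.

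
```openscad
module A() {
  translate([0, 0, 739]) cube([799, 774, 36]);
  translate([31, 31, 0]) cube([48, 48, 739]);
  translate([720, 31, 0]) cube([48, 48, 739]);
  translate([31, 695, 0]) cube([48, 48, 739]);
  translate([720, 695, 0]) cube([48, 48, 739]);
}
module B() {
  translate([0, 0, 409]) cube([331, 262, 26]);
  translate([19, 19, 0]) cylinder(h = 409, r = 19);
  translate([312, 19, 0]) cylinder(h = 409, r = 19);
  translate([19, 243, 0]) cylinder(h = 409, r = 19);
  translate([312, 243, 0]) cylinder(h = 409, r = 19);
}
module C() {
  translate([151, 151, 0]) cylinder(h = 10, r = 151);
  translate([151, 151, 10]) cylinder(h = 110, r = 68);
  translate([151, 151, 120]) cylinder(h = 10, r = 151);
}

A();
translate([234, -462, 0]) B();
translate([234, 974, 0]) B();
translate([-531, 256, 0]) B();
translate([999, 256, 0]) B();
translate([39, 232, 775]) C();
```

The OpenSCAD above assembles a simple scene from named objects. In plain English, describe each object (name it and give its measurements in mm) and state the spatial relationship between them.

A is a rectangular dining table. The top is 799×774×36 mm with its upper surface at z = 775 mm. It stands on four 48×48 mm square legs, each inset 31 mm from the nearest pair of top edges, running from the floor to the underside of the top.

B is a four-legged stool. The seat is a 331×262×26 mm slab whose top surface is at z = 435 mm; four round legs, each 38 mm in diameter, run from the floor (z = 0) to the underside of the seat, each leg's axis is inset half a diameter from the nearest pair of seat edges (so the leg's bounding box is flush with the corner).

C is a spool: two coaxial disc flanges of radius 151 mm and thickness 10 mm, joined by a core cylinder of radius 68 mm and height 110 mm. The lower flange rests on z = 0 and the three cylinders share a vertical axis.

Four stools sit around the table at the −y, +y, −x, +x sides. The spool is on top of the table.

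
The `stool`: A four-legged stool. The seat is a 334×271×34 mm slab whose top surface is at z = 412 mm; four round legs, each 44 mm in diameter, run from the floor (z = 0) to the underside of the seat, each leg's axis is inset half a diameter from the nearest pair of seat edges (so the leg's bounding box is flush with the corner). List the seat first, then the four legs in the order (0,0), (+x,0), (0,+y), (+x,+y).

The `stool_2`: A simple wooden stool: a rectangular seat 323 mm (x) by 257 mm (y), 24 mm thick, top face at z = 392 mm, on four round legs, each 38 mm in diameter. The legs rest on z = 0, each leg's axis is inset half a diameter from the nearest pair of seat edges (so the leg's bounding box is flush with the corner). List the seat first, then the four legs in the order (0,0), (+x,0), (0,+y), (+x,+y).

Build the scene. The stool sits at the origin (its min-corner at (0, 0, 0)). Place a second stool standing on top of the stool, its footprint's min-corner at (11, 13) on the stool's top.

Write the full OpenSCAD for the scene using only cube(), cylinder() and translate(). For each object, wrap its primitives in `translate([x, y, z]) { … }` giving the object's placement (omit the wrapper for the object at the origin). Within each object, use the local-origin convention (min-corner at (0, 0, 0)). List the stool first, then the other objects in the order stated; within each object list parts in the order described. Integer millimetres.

translate([0, 0, 378]) cube([334, 271, 34]);
translate([22, 22, 0]) cylinder(h = 378, r = 22);
translate([312, 22, 0]) cylinder(h = 378, r = 22);
translate([22, 249, 0]) cylinder(h = 378, r = 22);
translate([312, 249, 0]) cylinder(h = 378, r = 22);
translate([11, 13, 412]) {
  translate([0, 0, 368]) cube([323, 257, 24]);
  translate([19, 19, 0]) cylinder(h = 368, r = 19);
  translate([304, 19, 0]) cylinder(h = 368, r = 19);
  translate([19, 238, 0]) cylinder(h = 368, r = 19);
  translate([304, 238, 0]) cylinder(h = 368, r = 19);
}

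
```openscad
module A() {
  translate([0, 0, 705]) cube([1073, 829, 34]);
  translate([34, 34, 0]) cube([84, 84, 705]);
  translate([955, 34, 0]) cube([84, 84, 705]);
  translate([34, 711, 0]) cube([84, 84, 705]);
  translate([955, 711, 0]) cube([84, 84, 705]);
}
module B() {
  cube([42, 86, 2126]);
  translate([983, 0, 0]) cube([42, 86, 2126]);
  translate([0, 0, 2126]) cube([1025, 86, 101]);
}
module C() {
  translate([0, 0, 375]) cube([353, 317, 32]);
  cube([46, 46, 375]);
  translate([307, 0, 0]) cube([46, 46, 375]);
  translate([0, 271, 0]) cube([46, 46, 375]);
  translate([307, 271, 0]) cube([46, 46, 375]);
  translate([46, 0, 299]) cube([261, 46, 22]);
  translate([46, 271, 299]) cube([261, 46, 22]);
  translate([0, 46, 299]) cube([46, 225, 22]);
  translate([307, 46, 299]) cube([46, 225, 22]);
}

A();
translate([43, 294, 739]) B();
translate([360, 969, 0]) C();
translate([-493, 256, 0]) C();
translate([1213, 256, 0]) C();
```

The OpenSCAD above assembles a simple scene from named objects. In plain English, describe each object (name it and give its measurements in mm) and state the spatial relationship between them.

A is a table with a 1073×829 mm rectangular top, 34 mm thick, top surface at z = 739 mm, supported by four 84×84 mm square legs, each inset 34 mm from the nearest pair of top edges, running from the floor.

B is a door frame. The clear opening is 941 mm wide and 2126 mm high. Two 42 mm wide jambs, 86 mm deep, stand either side of the opening from the floor to the top of the opening. A 101 mm thick head sits across the top of both jambs, spanning the full outside width of the frame.

C is a four-legged stool. The seat is a 353×317×32 mm slab whose top surface is at z = 407 mm; four square legs, each 46×46 mm in cross-section, run from the floor (z = 0) to the underside of the seat, each flush with a corner of the seat. Four stretchers, 46 mm wide and 22 mm tall, connect adjacent legs with their undersides at z = 299 mm, each running between the inner faces of the legs it joins and aligned with the legs' outer faces on the other axis.

The door frame is on top of the table. Three stools sit around the table at the +y, −x, +x sides.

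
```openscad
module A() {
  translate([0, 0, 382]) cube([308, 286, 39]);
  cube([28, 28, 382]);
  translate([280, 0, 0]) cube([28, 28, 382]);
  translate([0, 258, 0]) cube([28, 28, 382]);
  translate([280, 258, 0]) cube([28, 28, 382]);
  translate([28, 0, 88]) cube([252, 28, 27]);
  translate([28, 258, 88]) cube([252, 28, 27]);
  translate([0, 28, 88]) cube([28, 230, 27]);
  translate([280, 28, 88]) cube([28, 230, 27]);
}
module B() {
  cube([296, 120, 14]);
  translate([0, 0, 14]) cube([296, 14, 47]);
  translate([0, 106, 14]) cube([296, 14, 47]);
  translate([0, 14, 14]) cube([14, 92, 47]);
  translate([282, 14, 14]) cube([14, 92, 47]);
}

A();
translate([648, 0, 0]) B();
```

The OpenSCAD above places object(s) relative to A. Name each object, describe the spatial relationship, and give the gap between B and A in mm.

The open box's nearest face is 340 mm from the stool's +x face.

A is a stool. B is an open box. The open box is on the floor beside the stool on its +x side. The gap between the open box and the stool is 340 mm.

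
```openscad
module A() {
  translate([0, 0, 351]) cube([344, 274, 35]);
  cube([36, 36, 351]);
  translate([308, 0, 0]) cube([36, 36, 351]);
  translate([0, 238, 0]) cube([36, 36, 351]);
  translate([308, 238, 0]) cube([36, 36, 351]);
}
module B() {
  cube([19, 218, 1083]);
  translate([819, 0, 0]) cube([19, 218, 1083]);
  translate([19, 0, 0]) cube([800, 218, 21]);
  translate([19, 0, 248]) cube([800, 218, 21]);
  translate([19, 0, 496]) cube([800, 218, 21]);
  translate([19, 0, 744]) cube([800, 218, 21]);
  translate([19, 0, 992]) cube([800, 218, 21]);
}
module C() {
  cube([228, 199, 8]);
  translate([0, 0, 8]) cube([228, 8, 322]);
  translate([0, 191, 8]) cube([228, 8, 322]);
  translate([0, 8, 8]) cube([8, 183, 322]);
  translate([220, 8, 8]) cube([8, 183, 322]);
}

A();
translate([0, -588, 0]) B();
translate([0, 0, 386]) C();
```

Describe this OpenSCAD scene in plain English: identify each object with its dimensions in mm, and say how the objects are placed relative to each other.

A is a four-legged stool. The seat is a 344×274×35 mm slab whose top surface is at z = 386 mm; four square legs, each 36×36 mm in cross-section, run from the floor (z = 0) to the underside of the seat, each flush with a corner of the seat.

B is an open bookshelf. Two side panels, each 19 mm thick, 218 mm deep and 1083 mm tall, stand 838 mm apart (outside-to-outside). Between them sit 5 shelves, each 21 mm thick and 218 mm deep, spanning the full gap between the sides. The bottom shelf rests on the floor (its underside at z = 0) and the clear gap between one shelf's top and the next shelf's underside is 227 mm.

C is an open storage box with external size 228×199×330 mm and wall thickness 8 mm (the base is also 8 mm thick). The base covers the whole footprint; the four walls stand on the base, with the y-facing walls full-width and the x-facing walls fitting between their inner faces.

The bookshelf is on the floor beside the stool on its −y side. The open box is on top of the stool.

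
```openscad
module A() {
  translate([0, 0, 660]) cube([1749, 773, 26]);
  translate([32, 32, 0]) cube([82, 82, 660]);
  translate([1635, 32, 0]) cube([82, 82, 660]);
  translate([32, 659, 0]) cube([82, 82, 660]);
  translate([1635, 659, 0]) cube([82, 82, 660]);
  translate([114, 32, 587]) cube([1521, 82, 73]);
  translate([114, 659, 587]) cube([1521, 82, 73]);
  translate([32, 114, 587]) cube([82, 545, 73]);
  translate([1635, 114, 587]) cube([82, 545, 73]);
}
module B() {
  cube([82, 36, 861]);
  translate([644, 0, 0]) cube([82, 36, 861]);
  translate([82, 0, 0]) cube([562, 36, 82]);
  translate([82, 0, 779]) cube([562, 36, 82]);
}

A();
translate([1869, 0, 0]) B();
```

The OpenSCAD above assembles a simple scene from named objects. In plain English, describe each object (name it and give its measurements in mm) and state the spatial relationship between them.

A is a table with a 1749×773 mm rectangular top, 26 mm thick, top surface at z = 686 mm, supported by four 82×82 mm square legs, each inset 32 mm from the nearest pair of top edges, running from the floor. Four apron rails, 82 mm thick and 73 mm tall, run between adjacent legs with their top edges flush with the underside of the top and their outer faces flush with the legs' outer faces.

B is a rectangular picture frame lying in the x–z plane (depth along y). The opening is 562 mm wide (x) by 697 mm tall (z), surrounded by a border 82 mm wide on all four sides. The frame is 36 mm deep and is made of two full-height vertical stiles with two horizontal rails fitted between them.

The picture frame is on the floor beside the table on its +x side.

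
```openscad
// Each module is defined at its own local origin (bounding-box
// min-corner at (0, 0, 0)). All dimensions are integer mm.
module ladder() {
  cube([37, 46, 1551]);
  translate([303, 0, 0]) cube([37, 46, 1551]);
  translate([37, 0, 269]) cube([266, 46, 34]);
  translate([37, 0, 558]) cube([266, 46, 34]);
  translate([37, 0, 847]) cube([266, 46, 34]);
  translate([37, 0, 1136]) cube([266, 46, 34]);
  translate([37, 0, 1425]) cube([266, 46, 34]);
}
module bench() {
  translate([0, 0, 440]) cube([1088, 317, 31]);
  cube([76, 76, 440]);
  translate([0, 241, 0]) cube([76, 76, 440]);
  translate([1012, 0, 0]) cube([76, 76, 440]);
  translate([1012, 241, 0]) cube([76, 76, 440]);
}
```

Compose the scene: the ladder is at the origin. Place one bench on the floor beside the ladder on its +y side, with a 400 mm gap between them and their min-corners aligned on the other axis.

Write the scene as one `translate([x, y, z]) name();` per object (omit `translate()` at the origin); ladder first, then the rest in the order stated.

ladder();
translate([0, 446, 0]) bench();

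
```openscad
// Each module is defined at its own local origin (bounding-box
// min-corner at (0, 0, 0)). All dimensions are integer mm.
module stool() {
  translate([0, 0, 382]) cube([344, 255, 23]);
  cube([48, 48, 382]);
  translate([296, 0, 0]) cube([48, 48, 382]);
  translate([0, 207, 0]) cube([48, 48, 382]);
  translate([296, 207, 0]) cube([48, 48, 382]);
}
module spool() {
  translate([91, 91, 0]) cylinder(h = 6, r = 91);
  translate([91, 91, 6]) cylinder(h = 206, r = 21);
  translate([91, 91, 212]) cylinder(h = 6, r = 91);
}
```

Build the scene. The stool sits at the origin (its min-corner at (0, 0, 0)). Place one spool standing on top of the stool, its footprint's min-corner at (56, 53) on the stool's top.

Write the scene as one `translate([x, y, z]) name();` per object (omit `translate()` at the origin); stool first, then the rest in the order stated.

stool();
translate([56, 53, 405]) spool();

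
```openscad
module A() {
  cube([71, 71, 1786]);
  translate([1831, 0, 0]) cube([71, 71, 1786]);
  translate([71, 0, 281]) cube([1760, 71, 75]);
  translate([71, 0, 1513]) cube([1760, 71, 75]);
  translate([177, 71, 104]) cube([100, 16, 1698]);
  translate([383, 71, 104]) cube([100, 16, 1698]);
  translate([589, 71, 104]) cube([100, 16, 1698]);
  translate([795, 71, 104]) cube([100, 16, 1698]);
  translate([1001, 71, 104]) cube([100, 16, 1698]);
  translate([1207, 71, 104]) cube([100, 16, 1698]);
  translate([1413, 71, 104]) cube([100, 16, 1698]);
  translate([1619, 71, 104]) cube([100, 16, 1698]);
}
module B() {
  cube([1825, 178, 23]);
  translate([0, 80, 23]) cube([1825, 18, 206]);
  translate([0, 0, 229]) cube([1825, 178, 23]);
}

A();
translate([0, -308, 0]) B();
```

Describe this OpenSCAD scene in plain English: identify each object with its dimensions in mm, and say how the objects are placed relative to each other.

A is a fence section. Two 71×71 mm posts, 1786 mm tall, stand on the floor with a clear span of 1760 mm between their inner faces. Two horizontal rails of 71×75 mm section span the gap between the posts with their undersides at z = 281 mm and z = 1513 mm, flush with the posts' −y face. 8 pickets, each 100 mm wide, 16 mm thick and 1698 mm tall, are fixed to the +y face of the rails with their bottoms at z = 104 mm, evenly spaced across the span with equal gaps (rounded down to the nearest mm) at the −x end and between each pair — any rounding remainder accumulates at the +x end.

B is an I-beam lying along x, 1825 mm long. Overall section height 252 mm. Two flanges 178 mm wide (y) and 23 mm thick, one on the floor and one at the top; a web 18 mm thick runs between them, centred on the flange width.

The I-beam is on the floor beside the fence section on its −y side.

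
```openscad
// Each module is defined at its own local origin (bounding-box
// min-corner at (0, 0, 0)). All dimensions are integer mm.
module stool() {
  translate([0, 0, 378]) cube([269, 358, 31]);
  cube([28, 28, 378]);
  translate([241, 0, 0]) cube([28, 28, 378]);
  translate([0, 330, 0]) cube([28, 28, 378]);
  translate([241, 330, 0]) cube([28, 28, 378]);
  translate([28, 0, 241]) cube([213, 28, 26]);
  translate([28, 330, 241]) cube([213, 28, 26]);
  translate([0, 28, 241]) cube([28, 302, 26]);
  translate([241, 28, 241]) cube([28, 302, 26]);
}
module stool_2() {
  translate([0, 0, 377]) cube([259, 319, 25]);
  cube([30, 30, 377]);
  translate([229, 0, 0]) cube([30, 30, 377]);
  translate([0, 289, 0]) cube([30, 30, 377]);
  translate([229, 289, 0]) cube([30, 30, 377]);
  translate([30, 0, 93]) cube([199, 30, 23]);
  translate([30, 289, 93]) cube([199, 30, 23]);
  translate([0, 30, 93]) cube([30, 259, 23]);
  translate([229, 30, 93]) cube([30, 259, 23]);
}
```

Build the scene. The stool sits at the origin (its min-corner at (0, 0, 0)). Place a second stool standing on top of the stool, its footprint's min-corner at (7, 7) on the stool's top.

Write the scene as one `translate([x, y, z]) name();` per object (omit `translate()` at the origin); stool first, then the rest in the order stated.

stool();
translate([7, 7, 409]) stool_2();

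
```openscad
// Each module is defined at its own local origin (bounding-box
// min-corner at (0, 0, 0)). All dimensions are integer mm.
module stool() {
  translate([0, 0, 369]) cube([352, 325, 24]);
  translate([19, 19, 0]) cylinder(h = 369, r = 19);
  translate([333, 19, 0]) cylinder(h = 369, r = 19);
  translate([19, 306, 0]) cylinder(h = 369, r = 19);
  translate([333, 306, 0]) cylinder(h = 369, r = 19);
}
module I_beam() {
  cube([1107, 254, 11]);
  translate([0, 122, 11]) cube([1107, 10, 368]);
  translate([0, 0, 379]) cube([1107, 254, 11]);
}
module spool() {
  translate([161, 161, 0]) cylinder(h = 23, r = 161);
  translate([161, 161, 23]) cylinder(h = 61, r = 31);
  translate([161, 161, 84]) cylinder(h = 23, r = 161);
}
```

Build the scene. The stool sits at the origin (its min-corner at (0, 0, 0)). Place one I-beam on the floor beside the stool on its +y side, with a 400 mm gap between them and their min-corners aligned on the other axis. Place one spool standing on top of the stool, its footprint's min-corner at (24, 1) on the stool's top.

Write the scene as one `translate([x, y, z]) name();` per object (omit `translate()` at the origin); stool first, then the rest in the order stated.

stool();
translate([0, 725, 0]) I_beam();
translate([24, 1, 393]) spool();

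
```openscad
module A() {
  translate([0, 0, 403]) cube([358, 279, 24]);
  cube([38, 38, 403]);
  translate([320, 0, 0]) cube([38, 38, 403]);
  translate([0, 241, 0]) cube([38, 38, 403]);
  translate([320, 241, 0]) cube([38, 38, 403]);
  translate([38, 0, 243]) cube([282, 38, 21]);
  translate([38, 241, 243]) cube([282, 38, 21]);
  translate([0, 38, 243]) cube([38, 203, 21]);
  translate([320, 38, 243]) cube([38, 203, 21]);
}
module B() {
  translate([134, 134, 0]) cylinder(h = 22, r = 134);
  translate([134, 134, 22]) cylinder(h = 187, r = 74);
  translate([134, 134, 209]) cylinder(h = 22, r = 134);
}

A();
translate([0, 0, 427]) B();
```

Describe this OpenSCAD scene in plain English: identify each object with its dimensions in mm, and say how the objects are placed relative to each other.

A is a simple wooden stool: a rectangular seat 358 mm (x) by 279 mm (y), 24 mm thick, top face at z = 427 mm, on four square legs, each 38×38 mm in cross-section. The legs rest on z = 0, each flush with a corner of the seat. Four stretchers, 38 mm wide and 21 mm tall, connect adjacent legs with their undersides at z = 243 mm, each running between the inner faces of the legs it joins and aligned with the legs' outer faces on the other axis.

B is a spool: two coaxial disc flanges of radius 134 mm and thickness 22 mm, joined by a core cylinder of radius 74 mm and height 187 mm. The lower flange rests on z = 0 and the three cylinders share a vertical axis.

The spool is on top of the stool.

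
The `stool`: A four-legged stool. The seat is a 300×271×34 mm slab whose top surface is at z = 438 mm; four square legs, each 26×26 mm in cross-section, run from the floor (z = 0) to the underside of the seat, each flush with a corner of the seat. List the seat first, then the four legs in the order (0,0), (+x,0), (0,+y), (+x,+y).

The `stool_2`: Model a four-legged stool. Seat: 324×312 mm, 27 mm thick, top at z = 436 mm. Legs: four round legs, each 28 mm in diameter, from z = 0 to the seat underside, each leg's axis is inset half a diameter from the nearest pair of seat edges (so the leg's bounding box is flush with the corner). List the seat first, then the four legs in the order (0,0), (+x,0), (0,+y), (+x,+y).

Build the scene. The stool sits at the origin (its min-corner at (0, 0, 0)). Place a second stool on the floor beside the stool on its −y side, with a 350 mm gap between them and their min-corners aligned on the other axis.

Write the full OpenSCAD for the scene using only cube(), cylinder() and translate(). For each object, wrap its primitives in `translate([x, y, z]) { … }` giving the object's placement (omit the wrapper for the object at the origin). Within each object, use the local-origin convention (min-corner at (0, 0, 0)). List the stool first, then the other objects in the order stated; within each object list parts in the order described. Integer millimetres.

translate([0, 0, 404]) cube([300, 271, 34]);
cube([26, 26, 404]);
translate([274, 0, 0]) cube([26, 26, 404]);
translate([0, 245, 0]) cube([26, 26, 404]);
translate([274, 245, 0]) cube([26, 26, 404]);
translate([0, -662, 0]) {
  translate([0, 0, 409]) cube([324, 312, 27]);
  translate([14, 14, 0]) cylinder(h = 409, r = 14);
  translate([310, 14, 0]) cylinder(h = 409, r = 14);
  translate([14, 298, 0]) cylinder(h = 409, r = 14);
  translate([310, 298, 0]) cylinder(h = 409, r = 14);
}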